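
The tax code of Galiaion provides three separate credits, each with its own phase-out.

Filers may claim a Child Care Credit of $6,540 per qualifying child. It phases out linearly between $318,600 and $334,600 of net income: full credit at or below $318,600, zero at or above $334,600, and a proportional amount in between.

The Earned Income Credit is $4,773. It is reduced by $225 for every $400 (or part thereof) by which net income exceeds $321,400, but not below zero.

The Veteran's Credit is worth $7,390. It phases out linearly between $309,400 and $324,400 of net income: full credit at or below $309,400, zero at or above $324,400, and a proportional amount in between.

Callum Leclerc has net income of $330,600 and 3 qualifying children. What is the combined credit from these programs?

Child Care Credit: base = 3 × $6,540 = $19,620. $330,600 is $12,000 into a $16,000 phase-out range, leaving 4,000/16,000 of the credit: $19,620 × 4,000/16,000 = $4,905.
Earned Income Credit: income exceeds $321,400 by $9,200 → 23 increments × $225 = $5,175 ≥ base, so the credit is $0.
Veteran's Credit: $330,600 is at or above $324,400, so the credit is $0.
Total: $4,905 + $0 + $0 = $4,905.

$4,905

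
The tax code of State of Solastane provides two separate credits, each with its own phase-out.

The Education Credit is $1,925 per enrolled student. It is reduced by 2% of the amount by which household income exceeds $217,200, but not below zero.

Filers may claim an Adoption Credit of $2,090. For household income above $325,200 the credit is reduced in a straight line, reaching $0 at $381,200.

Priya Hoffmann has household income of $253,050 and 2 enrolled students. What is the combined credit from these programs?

Education Credit: base = 2 × $1,925 = $3,850. 2% of the $35,850 excess over $217,200 is $717; credit = $3,850 − $717 = $3,133.
Adoption Credit: $253,050 is at or below the $325,200 threshold, so the full $2,090 applies.
Total: $3,133 + $2,090 = $5,223.

$5,223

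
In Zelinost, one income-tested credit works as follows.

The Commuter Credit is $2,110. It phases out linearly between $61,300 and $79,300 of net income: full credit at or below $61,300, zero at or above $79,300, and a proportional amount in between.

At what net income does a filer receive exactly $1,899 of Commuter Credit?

$1,899 is 1,899/2,110 of the full $2,110, so 211/2,110 of the $18,000 range has been used: income = $61,300 + $18,000 × 211/2,110 = $63,100.

$63,100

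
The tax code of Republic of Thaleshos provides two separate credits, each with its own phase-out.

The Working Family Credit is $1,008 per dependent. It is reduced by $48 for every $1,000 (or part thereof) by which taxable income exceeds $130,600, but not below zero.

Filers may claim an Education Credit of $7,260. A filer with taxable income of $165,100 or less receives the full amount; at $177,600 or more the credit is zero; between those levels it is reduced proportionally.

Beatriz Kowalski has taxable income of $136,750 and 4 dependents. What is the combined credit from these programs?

$10,956

Working Family Credit: base = 4 × $1,008 = $4,032. income exceeds $130,600 by $6,150, which is 7 full-or-partial $1,000 increments; reduction = 7 × $48 = $336, leaving $3,696.
Education Credit: $136,750 is at or below the $165,100 threshold, so the full $7,260 applies.
Total: $3,696 + $7,260 = $10,956.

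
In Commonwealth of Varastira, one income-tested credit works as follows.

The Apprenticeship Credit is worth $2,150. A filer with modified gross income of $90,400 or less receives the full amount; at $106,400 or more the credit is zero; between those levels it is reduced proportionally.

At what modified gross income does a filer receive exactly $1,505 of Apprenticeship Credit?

$95,200

$1,505 is 1,505/2,150 of the full $2,150, so 645/2,150 of the $16,000 range has been used: income = $90,400 + $16,000 × 645/2,150 = $95,200.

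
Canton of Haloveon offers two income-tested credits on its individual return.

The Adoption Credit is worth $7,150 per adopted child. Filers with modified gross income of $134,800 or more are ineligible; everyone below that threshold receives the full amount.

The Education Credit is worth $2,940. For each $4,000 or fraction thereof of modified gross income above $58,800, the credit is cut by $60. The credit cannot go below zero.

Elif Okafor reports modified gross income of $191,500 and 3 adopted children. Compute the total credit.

$900

Adoption Credit: base = 3 × $7,150 = $21,450. $191,500 meets or exceeds the $134,800 cutoff, so the credit is $0.
Education Credit: income exceeds $58,800 by $132,700, which is 34 full-or-partial $4,000 increments; reduction = 34 × $60 = $2,040, leaving $900.
Total: $0 + $900 = $900.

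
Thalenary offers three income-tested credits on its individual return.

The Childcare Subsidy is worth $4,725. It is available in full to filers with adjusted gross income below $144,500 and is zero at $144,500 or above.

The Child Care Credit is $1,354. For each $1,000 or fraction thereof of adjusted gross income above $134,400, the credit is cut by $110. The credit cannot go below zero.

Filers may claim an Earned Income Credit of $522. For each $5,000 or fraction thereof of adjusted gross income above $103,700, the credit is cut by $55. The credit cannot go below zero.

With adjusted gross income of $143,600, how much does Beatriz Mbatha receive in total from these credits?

Childcare Subsidy: $143,600 is below the $144,500 cutoff, so the full $4,725 applies.
Child Care Credit: income exceeds $134,400 by $9,200, which is 10 full-or-partial $1,000 increments; reduction = 10 × $110 = $1,100, leaving $254.
Earned Income Credit: income exceeds $103,700 by $39,900, which is 8 full-or-partial $5,000 increments; reduction = 8 × $55 = $440, leaving $82.
Total: $4,725 + $254 + $82 = $5,061.

$5,061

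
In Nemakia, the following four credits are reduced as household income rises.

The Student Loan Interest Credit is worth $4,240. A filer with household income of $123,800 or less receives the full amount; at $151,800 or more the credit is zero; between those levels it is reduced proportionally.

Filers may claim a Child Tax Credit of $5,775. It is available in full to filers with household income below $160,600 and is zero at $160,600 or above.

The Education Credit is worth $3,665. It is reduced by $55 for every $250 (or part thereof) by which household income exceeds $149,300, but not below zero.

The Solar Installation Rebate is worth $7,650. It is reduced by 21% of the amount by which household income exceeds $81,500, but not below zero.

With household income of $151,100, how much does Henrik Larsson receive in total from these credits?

$9,106

Student Loan Interest Credit: $151,100 is $27,300 into a $28,000 phase-out range, leaving 700/28,000 of the credit: $4,240 × 700/28,000 = $106.
Child Tax Credit: $151,100 is below the $160,600 cutoff, so the full $5,775 applies.
Education Credit: income exceeds $149,300 by $1,800, which is 8 full-or-partial $250 increments; reduction = 8 × $55 = $440, leaving $3,225.
Solar Installation Rebate: 21% of the $69,600 excess over $81,500 is $14,616 ≥ base, so the credit is $0.
Total: $106 + $5,775 + $3,225 + $0 = $9,106.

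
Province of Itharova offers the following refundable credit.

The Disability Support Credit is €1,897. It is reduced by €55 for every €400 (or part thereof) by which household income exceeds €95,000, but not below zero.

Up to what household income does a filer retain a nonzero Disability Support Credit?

After 34 increments the reduction is 34 × €55 = €1,870, leaving €27; one more increment wipes it out. Increment 34 ends at excess 34 × €400 = €13,600, so the highest qualifying income is €95,000 + €13,600 = €108,600.

€108,600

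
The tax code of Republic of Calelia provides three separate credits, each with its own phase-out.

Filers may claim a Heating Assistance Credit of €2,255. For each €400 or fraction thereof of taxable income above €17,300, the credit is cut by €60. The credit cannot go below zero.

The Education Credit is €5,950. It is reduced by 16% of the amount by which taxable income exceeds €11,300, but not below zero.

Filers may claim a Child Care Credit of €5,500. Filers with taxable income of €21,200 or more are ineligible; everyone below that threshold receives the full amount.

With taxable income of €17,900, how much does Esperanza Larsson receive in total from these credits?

€12,529

Heating Assistance Credit: income exceeds €17,300 by €600, which is 2 full-or-partial €400 increments; reduction = 2 × €60 = €120, leaving €2,135.
Education Credit: 16% of the €6,600 excess over €11,300 is €1,056; credit = €5,950 − €1,056 = €4,894.
Child Care Credit: €17,900 is below the €21,200 cutoff, so the full €5,500 applies.
Total: €2,135 + €4,894 + €5,500 = €12,529.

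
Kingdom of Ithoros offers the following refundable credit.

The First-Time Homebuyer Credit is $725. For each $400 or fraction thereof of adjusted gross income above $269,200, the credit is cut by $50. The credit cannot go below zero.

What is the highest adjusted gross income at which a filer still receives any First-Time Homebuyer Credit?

After 14 increments the reduction is 14 × $50 = $700, leaving $25; one more increment wipes it out. Increment 14 ends at excess 14 × $400 = $5,600, so the highest qualifying income is $269,200 + $5,600 = $274,800.

$274,800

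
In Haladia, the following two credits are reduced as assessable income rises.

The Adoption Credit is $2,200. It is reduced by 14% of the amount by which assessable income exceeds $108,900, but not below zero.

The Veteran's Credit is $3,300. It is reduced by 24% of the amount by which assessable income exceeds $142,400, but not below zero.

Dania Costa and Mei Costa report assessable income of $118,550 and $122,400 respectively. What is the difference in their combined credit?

$539

Dania ($118,550): Adoption Credit: 14% of the $9,650 excess over $108,900 is $1,351; credit = $2,200 − $1,351 = $849. Veteran's Credit: $118,550 is at or below the $142,400 threshold, so the full $3,300 applies. total $849 + $3,300 = $4,149
Mei ($122,400): Adoption Credit: 14% of the $13,500 excess over $108,900 is $1,890; credit = $2,200 − $1,890 = $310. Veteran's Credit: $122,400 is at or below the $142,400 threshold, so the full $3,300 applies. total $310 + $3,300 = $3,610
Difference: |$4,149 − $3,610| = $539.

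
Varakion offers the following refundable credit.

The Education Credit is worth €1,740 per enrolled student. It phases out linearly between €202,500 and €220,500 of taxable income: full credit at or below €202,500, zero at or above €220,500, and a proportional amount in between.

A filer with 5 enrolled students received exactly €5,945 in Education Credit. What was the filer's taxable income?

€208,200

Full credit = 5 × €1,740 = €8,700.
€5,945 is 5,945/8,700 of the full €8,700, so 2,755/8,700 of the €18,000 range has been used: income = €202,500 + €18,000 × 2,755/8,700 = €208,200.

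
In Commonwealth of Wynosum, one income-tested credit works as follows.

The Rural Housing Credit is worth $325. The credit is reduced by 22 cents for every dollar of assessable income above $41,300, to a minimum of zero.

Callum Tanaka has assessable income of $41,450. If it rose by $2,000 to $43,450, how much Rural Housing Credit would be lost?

At $41,450 — 22% of the $150 excess over $41,300 is $33; credit = $325 − $33 = $292.
At $43,450 — 22% of the $2,150 excess over $41,300 is $473 ≥ base, so the credit is $0.
Lost: $292 − $0 = $292.

$292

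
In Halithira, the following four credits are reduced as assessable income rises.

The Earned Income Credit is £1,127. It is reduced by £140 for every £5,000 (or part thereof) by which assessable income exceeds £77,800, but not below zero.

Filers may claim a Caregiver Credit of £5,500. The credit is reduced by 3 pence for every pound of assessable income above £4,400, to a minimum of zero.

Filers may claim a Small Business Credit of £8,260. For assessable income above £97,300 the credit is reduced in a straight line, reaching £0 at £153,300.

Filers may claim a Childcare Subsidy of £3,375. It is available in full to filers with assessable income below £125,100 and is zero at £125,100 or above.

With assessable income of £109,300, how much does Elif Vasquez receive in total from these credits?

£12,365

Earned Income Credit: income exceeds £77,800 by £31,500, which is 7 full-or-partial £5,000 increments; reduction = 7 × £140 = £980, leaving £147.
Caregiver Credit: 3% of the £104,900 excess over £4,400 is £3,147; credit = £5,500 − £3,147 = £2,353.
Small Business Credit: £109,300 is £12,000 into a £56,000 phase-out range, leaving 44,000/56,000 of the credit: £8,260 × 44,000/56,000 = £6,490.
Childcare Subsidy: £109,300 is below the £125,100 cutoff, so the full £3,375 applies.
Total: £147 + £2,353 + £6,490 + £3,375 = £12,365.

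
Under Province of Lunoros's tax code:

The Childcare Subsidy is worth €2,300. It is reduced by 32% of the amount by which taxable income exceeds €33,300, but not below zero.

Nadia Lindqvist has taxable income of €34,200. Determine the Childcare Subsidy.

€2,012

Childcare Subsidy: 32% of the €900 excess over €33,300 is €288; credit = €2,300 − €288 = €2,012.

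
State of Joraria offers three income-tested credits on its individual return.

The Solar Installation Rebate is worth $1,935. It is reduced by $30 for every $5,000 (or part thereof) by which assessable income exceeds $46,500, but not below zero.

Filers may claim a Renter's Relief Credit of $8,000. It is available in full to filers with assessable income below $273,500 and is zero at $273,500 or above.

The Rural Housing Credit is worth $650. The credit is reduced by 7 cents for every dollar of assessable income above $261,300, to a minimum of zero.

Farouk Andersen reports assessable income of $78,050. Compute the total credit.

$10,375

Solar Installation Rebate: income exceeds $46,500 by $31,550, which is 7 full-or-partial $5,000 increments; reduction = 7 × $30 = $210, leaving $1,725.
Renter's Relief Credit: $78,050 is below the $273,500 cutoff, so the full $8,000 applies.
Rural Housing Credit: $78,050 is at or below the $261,300 threshold, so the full $650 applies.
Total: $1,725 + $8,000 + $650 = $10,375.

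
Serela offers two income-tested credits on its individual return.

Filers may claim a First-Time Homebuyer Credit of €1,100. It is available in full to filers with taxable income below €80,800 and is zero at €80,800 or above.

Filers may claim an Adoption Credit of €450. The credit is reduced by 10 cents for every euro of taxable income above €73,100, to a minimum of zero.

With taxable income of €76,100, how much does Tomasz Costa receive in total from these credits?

€1,250

First-Time Homebuyer Credit: €76,100 is below the €80,800 cutoff, so the full €1,100 applies.
Adoption Credit: 10% of the €3,000 excess over €73,100 is €300; credit = €450 − €300 = €150.
Total: €1,100 + €150 = €1,250.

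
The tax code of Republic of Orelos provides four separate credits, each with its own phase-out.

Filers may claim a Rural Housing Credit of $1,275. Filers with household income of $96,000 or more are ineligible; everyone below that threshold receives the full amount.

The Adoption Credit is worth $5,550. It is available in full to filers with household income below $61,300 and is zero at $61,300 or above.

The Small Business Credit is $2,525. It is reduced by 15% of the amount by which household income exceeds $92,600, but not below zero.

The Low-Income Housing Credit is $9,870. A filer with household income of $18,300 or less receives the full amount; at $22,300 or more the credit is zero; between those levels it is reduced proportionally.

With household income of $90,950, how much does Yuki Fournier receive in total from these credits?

$3,800

Rural Housing Credit: $90,950 is below the $96,000 cutoff, so the full $1,275 applies.
Adoption Credit: $90,950 meets or exceeds the $61,300 cutoff, so the credit is $0.
Small Business Credit: $90,950 is at or below the $92,600 threshold, so the full $2,525 applies.
Low-Income Housing Credit: $90,950 is at or above $22,300, so the credit is $0.
Total: $1,275 + $0 + $2,525 + $0 = $3,800.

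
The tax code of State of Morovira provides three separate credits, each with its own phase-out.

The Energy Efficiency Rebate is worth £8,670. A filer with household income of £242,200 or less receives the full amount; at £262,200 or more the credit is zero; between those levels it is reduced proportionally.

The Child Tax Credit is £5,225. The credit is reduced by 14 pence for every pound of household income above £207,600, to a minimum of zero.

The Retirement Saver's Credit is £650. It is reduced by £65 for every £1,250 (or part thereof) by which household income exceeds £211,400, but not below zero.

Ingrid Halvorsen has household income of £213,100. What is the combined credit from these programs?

£13,645

Energy Efficiency Rebate: £213,100 is at or below the £242,200 threshold, so the full £8,670 applies.
Child Tax Credit: 14% of the £5,500 excess over £207,600 is £770; credit = £5,225 − £770 = £4,455.
Retirement Saver's Credit: income exceeds £211,400 by £1,700, which is 2 full-or-partial £1,250 increments; reduction = 2 × £65 = £130, leaving £520.
Total: £8,670 + £4,455 + £520 = £13,645.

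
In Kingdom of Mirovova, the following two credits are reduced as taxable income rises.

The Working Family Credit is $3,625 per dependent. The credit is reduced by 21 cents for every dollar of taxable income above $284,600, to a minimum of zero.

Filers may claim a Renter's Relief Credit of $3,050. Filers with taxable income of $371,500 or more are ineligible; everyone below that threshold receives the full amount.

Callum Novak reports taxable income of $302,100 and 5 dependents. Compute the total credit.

Working Family Credit: base = 5 × $3,625 = $18,125. 21% of the $17,500 excess over $284,600 is $3,675; credit = $18,125 − $3,675 = $14,450.
Renter's Relief Credit: $302,100 is below the $371,500 cutoff, so the full $3,050 applies.
Total: $14,450 + $3,050 = $17,500.

$17,500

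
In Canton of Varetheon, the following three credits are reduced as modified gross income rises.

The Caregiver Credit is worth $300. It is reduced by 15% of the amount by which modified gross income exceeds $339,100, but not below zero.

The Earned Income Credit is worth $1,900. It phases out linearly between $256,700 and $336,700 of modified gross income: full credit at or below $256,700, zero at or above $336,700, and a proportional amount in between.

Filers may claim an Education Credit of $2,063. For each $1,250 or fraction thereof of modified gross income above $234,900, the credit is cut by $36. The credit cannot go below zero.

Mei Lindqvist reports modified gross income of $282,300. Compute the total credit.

Caregiver Credit: $282,300 is at or below the $339,100 threshold, so the full $300 applies.
Earned Income Credit: $282,300 is $25,600 into a $80,000 phase-out range, leaving 54,400/80,000 of the credit: $1,900 × 54,400/80,000 = $1,292.
Education Credit: income exceeds $234,900 by $47,400, which is 38 full-or-partial $1,250 increments; reduction = 38 × $36 = $1,368, leaving $695.
Total: $300 + $1,292 + $695 = $2,287.

$2,287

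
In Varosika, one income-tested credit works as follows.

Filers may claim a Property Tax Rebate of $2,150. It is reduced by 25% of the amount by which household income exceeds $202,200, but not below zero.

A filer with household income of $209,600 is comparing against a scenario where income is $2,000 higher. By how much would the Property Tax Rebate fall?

$300

At $209,600 — 25% of the $7,400 excess over $202,200 is $1,850; credit = $2,150 − $1,850 = $300.
At $211,600 — 25% of the $9,400 excess over $202,200 is $2,350 ≥ base, so the credit is $0.
Lost: $300 − $0 = $300.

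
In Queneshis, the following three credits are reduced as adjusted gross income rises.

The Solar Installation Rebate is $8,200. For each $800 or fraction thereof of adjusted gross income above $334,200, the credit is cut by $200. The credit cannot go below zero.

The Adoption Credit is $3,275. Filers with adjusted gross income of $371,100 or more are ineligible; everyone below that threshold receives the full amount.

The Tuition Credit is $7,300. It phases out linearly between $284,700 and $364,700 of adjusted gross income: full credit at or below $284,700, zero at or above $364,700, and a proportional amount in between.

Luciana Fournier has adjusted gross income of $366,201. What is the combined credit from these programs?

Solar Installation Rebate: income exceeds $334,200 by $32,001 → 41 increments × $200 = $8,200 ≥ base, so the credit is $0.
Adoption Credit: $366,201 is below the $371,100 cutoff, so the full $3,275 applies.
Tuition Credit: $366,201 is at or above $364,700, so the credit is $0.
Total: $0 + $3,275 + $0 = $3,275.

$3,275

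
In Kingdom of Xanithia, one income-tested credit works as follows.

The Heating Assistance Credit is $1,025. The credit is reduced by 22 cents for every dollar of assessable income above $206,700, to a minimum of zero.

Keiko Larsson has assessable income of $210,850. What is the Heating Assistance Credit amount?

$112

Heating Assistance Credit: 22% of the $4,150 excess over $206,700 is $913; credit = $1,025 − $913 = $112.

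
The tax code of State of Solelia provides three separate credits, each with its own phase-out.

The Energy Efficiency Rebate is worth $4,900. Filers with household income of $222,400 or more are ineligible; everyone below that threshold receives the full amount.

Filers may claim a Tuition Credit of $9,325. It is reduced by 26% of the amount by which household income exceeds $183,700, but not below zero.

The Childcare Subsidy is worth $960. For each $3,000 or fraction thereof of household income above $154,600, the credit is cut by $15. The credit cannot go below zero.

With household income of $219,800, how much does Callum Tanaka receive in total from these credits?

$5,530

Energy Efficiency Rebate: $219,800 is below the $222,400 cutoff, so the full $4,900 applies.
Tuition Credit: 26% of the $36,100 excess over $183,700 is $9,386 ≥ base, so the credit is $0.
Childcare Subsidy: income exceeds $154,600 by $65,200, which is 22 full-or-partial $3,000 increments; reduction = 22 × $15 = $330, leaving $630.
Total: $4,900 + $0 + $630 = $5,530.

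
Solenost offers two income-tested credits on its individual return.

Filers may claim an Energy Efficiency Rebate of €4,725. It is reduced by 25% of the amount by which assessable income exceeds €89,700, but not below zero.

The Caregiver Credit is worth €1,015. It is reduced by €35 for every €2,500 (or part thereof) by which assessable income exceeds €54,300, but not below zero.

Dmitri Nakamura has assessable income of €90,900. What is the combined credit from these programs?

Energy Efficiency Rebate: 25% of the €1,200 excess over €89,700 is €300; credit = €4,725 − €300 = €4,425.
Caregiver Credit: income exceeds €54,300 by €36,600, which is 15 full-or-partial €2,500 increments; reduction = 15 × €35 = €525, leaving €490.
Total: €4,425 + €490 = €4,915.

€4,915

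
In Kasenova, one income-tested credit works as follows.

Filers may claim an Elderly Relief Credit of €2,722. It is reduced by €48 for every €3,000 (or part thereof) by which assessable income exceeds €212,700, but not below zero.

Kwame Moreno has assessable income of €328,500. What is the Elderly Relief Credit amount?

€850

Elderly Relief Credit: income exceeds €212,700 by €115,800, which is 39 full-or-partial €3,000 increments; reduction = 39 × €48 = €1,872, leaving €850.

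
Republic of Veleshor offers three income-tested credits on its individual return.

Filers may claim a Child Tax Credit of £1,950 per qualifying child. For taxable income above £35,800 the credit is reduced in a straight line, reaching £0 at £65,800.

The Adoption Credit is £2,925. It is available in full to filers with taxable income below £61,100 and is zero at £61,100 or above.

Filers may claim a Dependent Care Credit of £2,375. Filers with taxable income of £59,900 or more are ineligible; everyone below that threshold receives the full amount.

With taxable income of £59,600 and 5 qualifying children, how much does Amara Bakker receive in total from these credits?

£7,315

Child Tax Credit: base = 5 × £1,950 = £9,750. £59,600 is £23,800 into a £30,000 phase-out range, leaving 6,200/30,000 of the credit: £9,750 × 6,200/30,000 = £2,015.
Adoption Credit: £59,600 is below the £61,100 cutoff, so the full £2,925 applies.
Dependent Care Credit: £59,600 is below the £59,900 cutoff, so the full £2,375 applies.
Total: £2,015 + £2,925 + £2,375 = £7,315.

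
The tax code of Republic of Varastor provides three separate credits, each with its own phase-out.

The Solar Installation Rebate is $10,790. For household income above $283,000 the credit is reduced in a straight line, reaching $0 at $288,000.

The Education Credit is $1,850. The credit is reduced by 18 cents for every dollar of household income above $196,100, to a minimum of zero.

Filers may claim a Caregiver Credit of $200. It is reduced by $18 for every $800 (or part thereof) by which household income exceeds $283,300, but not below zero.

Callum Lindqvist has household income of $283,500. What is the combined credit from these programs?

$9,893

Solar Installation Rebate: $283,500 is $500 into a $5,000 phase-out range, leaving 4,500/5,000 of the credit: $10,790 × 4,500/5,000 = $9,711.
Education Credit: 18% of the $87,400 excess over $196,100 is $15,732 ≥ base, so the credit is $0.
Caregiver Credit: income exceeds $283,300 by $200, which is 1 full-or-partial $800 increment; reduction = 1 × $18 = $18, leaving $182.
Total: $9,711 + $0 + $182 = $9,893.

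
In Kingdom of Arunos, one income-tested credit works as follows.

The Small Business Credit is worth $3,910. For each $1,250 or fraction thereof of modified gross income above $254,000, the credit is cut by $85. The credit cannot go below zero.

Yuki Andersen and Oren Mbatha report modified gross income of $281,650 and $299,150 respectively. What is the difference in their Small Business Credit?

$1,190

Yuki ($281,650): Small Business Credit: income exceeds $254,000 by $27,650, which is 23 full-or-partial $1,250 increments; reduction = 23 × $85 = $1,955, leaving $1,955.
Oren ($299,150): Small Business Credit: income exceeds $254,000 by $45,150, which is 37 full-or-partial $1,250 increments; reduction = 37 × $85 = $3,145, leaving $765.
Difference: |$1,955 − $765| = $1,190.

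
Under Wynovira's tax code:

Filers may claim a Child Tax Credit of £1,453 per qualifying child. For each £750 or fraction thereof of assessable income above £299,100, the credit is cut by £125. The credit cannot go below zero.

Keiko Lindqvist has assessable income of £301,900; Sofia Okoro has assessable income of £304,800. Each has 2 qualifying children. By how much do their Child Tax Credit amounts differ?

£500

Keiko (£301,900): Child Tax Credit: base = 2 × £1,453 = £2,906. income exceeds £299,100 by £2,800, which is 4 full-or-partial £750 increments; reduction = 4 × £125 = £500, leaving £2,406.
Sofia (£304,800): Child Tax Credit: base = 2 × £1,453 = £2,906. income exceeds £299,100 by £5,700, which is 8 full-or-partial £750 increments; reduction = 8 × £125 = £1,000, leaving £1,906.
Difference: |£2,406 − £1,906| = £500.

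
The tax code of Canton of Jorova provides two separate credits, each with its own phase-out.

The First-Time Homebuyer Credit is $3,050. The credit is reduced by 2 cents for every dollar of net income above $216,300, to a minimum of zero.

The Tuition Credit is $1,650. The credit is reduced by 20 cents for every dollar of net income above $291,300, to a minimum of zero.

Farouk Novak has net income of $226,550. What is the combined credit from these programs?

First-Time Homebuyer Credit: 2% of the $10,250 excess over $216,300 is $205; credit = $3,050 − $205 = $2,845.
Tuition Credit: $226,550 is at or below the $291,300 threshold, so the full $1,650 applies.
Total: $2,845 + $1,650 = $4,495.

$4,495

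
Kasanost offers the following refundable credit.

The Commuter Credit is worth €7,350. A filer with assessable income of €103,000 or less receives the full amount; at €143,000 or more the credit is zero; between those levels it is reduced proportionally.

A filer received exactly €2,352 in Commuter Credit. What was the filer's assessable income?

€2,352 is 2,352/7,350 of the full €7,350, so 4,998/7,350 of the €40,000 range has been used: income = €103,000 + €40,000 × 4,998/7,350 = €130,200.

€130,200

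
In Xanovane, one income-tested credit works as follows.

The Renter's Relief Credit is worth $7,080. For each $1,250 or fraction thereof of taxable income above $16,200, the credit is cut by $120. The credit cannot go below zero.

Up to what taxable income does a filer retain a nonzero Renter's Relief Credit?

$88,700

After 58 increments the reduction is 58 × $120 = $6,960, leaving $120; one more increment wipes it out. Increment 58 ends at excess 58 × $1,250 = $72,500, so the highest qualifying income is $16,200 + $72,500 = $88,700.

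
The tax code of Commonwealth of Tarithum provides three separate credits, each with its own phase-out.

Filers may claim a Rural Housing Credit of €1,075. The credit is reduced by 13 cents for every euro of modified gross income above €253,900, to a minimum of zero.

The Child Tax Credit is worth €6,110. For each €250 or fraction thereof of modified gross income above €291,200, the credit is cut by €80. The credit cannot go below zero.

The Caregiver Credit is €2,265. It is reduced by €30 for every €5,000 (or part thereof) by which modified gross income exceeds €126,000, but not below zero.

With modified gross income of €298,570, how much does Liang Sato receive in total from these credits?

€4,925

Rural Housing Credit: 13% of the €44,670 excess over €253,900 is €5,807.10 ≥ base, so the credit is €0.
Child Tax Credit: income exceeds €291,200 by €7,370, which is 30 full-or-partial €250 increments; reduction = 30 × €80 = €2,400, leaving €3,710.
Caregiver Credit: income exceeds €126,000 by €172,570, which is 35 full-or-partial €5,000 increments; reduction = 35 × €30 = €1,050, leaving €1,215.
Total: €0 + €3,710 + €1,215 = €4,925.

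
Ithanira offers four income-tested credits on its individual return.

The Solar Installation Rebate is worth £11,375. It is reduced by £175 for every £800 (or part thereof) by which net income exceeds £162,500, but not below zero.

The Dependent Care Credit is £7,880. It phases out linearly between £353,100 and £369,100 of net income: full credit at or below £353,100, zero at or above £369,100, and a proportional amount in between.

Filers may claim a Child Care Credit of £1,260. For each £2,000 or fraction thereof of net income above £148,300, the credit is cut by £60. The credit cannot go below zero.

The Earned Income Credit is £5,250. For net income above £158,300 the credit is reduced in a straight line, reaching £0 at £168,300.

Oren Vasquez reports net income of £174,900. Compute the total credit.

£16,875

Solar Installation Rebate: income exceeds £162,500 by £12,400, which is 16 full-or-partial £800 increments; reduction = 16 × £175 = £2,800, leaving £8,575.
Dependent Care Credit: £174,900 is at or below the £353,100 threshold, so the full £7,880 applies.
Child Care Credit: income exceeds £148,300 by £26,600, which is 14 full-or-partial £2,000 increments; reduction = 14 × £60 = £840, leaving £420.
Earned Income Credit: £174,900 is at or above £168,300, so the credit is £0.
Total: £8,575 + £7,880 + £420 + £0 = £16,875.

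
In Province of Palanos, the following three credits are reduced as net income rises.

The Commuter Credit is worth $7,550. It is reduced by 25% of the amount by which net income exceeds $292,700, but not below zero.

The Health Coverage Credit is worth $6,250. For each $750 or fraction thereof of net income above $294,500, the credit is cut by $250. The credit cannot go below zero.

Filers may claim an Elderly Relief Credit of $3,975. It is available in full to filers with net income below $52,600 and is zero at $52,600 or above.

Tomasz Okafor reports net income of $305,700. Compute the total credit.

Commuter Credit: 25% of the $13,000 excess over $292,700 is $3,250; credit = $7,550 − $3,250 = $4,300.
Health Coverage Credit: income exceeds $294,500 by $11,200, which is 15 full-or-partial $750 increments; reduction = 15 × $250 = $3,750, leaving $2,500.
Elderly Relief Credit: $305,700 meets or exceeds the $52,600 cutoff, so the credit is $0.
Total: $4,300 + $2,500 + $0 = $6,800.

$6,800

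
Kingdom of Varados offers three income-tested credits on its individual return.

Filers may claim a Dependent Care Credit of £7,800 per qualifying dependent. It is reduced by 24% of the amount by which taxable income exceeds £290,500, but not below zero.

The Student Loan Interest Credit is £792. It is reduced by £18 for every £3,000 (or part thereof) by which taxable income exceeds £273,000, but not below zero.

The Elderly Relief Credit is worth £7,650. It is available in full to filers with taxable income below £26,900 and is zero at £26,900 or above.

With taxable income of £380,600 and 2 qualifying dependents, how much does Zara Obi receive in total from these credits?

Dependent Care Credit: base = 2 × £7,800 = £15,600. 24% of the £90,100 excess over £290,500 is £21,624 ≥ base, so the credit is £0.
Student Loan Interest Credit: income exceeds £273,000 by £107,600, which is 36 full-or-partial £3,000 increments; reduction = 36 × £18 = £648, leaving £144.
Elderly Relief Credit: £380,600 meets or exceeds the £26,900 cutoff, so the credit is £0.
Total: £0 + £144 + £0 = £144.

£144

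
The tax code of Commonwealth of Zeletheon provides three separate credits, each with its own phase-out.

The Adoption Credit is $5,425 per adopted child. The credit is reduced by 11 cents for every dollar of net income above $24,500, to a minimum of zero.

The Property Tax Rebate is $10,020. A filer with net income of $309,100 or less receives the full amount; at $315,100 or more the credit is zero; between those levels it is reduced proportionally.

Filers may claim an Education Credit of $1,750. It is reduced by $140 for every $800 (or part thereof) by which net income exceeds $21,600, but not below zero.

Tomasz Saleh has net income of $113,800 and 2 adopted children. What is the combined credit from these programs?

$11,047

Adoption Credit: base = 2 × $5,425 = $10,850. 11% of the $89,300 excess over $24,500 is $9,823; credit = $10,850 − $9,823 = $1,027.
Property Tax Rebate: $113,800 is at or below the $309,100 threshold, so the full $10,020 applies.
Education Credit: income exceeds $21,600 by $92,200 → 116 increments × $140 = $16,240 ≥ base, so the credit is $0.
Total: $1,027 + $10,020 + $0 = $11,047.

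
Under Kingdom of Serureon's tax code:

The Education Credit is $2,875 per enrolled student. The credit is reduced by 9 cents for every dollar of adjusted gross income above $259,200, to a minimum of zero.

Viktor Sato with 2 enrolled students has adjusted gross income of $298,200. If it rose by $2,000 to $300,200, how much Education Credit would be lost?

$180

At $298,200 — base = 2 × $2,875 = $5,750. 9% of the $39,000 excess over $259,200 is $3,510; credit = $5,750 − $3,510 = $2,240.
At $300,200 — base = 2 × $2,875 = $5,750. 9% of the $41,000 excess over $259,200 is $3,690; credit = $5,750 − $3,690 = $2,060.
Lost: $2,240 − $2,060 = $180.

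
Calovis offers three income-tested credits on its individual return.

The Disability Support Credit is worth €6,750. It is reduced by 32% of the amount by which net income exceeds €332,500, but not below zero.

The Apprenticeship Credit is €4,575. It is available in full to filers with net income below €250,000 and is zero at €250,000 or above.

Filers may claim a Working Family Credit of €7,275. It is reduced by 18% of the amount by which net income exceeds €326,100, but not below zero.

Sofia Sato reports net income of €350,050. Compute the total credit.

€4,098

Disability Support Credit: 32% of the €17,550 excess over €332,500 is €5,616; credit = €6,750 − €5,616 = €1,134.
Apprenticeship Credit: €350,050 meets or exceeds the €250,000 cutoff, so the credit is €0.
Working Family Credit: 18% of the €23,950 excess over €326,100 is €4,311; credit = €7,275 − €4,311 = €2,964.
Total: €1,134 + €0 + €2,964 = €4,098.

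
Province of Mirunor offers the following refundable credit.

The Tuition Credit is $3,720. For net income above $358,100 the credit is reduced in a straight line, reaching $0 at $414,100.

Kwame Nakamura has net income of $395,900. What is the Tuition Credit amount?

Tuition Credit: $395,900 is $37,800 into a $56,000 phase-out range, leaving 18,200/56,000 of the credit: $3,720 × 18,200/56,000 = $1,209.

$1,209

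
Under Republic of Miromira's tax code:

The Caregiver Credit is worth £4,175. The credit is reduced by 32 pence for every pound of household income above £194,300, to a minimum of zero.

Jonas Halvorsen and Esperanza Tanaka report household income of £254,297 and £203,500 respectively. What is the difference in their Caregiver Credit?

£1,231

Jonas (£254,297): Caregiver Credit: 32% of the £59,997 excess over £194,300 is £19,199.04 ≥ base, so the credit is £0.
Esperanza (£203,500): Caregiver Credit: 32% of the £9,200 excess over £194,300 is £2,944; credit = £4,175 − £2,944 = £1,231.
Difference: |£0 − £1,231| = £1,231.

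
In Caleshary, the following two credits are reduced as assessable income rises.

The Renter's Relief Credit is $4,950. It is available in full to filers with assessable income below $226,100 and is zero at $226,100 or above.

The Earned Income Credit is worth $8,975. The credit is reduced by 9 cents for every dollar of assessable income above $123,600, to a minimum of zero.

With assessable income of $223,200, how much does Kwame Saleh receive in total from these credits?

Renter's Relief Credit: $223,200 is below the $226,100 cutoff, so the full $4,950 applies.
Earned Income Credit: 9% of the $99,600 excess over $123,600 is $8,964; credit = $8,975 − $8,964 = $11.
Total: $4,950 + $11 = $4,961.

$4,961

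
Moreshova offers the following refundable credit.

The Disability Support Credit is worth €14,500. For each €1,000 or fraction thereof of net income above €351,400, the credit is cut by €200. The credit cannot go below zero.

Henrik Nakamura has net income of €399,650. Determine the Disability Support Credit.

€4,700

Disability Support Credit: income exceeds €351,400 by €48,250, which is 49 full-or-partial €1,000 increments; reduction = 49 × €200 = €9,800, leaving €4,700.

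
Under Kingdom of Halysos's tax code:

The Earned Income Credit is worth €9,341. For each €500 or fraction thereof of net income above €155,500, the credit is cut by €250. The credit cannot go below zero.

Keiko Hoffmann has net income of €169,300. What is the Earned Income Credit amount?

€2,341

Earned Income Credit: income exceeds €155,500 by €13,800, which is 28 full-or-partial €500 increments; reduction = 28 × €250 = €7,000, leaving €2,341.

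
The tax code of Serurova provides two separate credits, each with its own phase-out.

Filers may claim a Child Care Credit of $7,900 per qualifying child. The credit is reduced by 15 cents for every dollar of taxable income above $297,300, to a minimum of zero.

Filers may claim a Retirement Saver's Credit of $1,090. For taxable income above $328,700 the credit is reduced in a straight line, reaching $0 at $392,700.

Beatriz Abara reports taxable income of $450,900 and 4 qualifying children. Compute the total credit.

$8,560

Child Care Credit: base = 4 × $7,900 = $31,600. 15% of the $153,600 excess over $297,300 is $23,040; credit = $31,600 − $23,040 = $8,560.
Retirement Saver's Credit: $450,900 is at or above $392,700, so the credit is $0.
Total: $8,560 + $0 = $8,560.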